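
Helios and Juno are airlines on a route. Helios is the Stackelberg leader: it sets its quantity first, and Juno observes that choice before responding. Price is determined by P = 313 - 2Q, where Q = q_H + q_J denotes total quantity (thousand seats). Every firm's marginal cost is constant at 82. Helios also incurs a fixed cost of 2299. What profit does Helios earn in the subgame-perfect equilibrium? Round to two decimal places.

The follower Juno best-responds to any q_H: π_J = (313 - 2Q)q_J - 82q_J.
∂π_J/∂q_J = 231 - 2q_H - 4q_J = 0 gives the reaction function q_J = (231 - 2q_H)/4.
Helios substitutes q_J(q_H) into its own profit: π_H = q_H(313 - 2q_H - (231 - 2q_H)/2) - 82q_H = (395/2 - q_H)q_H - 82q_H.
Leader FOC: 231/2 - 2q_H = 0, so q_H = 231/4.
Then q_J = (231 - 2·(231/4))/4 = 231/8.
Price P = 313 - 2·(693/8) = 559/4.
Helios's profit: (559/4 - 82)·(231/4) - 2299 = 1036.0625.

1036.06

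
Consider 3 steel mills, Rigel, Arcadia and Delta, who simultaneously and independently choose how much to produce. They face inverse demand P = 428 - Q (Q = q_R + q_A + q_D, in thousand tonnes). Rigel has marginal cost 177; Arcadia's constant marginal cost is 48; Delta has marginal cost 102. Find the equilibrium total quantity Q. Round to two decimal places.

239.25

Rigel's profit: π_R = (428 - Q)q_R - (177q_R). Setting ∂π_R/∂q_R = 0: 251 - 2q_R - (q_A + q_D) = 0.
Arcadia's profit: π_A = (428 - Q)q_A - (48q_A). Setting ∂π_A/∂q_A = 0: 380 - 2q_A - (q_R + q_D) = 0.
Delta's profit: π_D = (428 - Q)q_D - (102q_D). Setting ∂π_D/∂q_D = 0: 326 - 2q_D - (q_R + q_A) = 0.
Adding the 3 conditions: 957 − 2Q − 2Q = 0, i.e. Q = 957/4.
Back-substituting: q_R = (251 − 957/4) = 47/4, q_A = (380 − 957/4) = 563/4, q_D = (326 − 957/4) = 347/4.
Total output Q = 47/4 + 563/4 + 347/4 = 957/4.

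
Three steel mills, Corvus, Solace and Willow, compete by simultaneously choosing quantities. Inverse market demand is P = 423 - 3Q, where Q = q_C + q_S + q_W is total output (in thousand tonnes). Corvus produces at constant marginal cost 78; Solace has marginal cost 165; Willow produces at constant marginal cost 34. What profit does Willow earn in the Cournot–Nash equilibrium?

6627

Corvus's profit: π_C = (423 - 3Q)q_C - (78q_C). Setting ∂π_C/∂q_C = 0: 345 - 6q_C - 3(q_S + q_W) = 0.
Solace's profit: π_S = (423 - 3Q)q_S - (165q_S). Setting ∂π_S/∂q_S = 0: 258 - 6q_S - 3(q_C + q_W) = 0.
Willow's profit: π_W = (423 - 3Q)q_W - (34q_W). Setting ∂π_W/∂q_W = 0: 389 - 6q_W - 3(q_C + q_S) = 0.
Summing all 3 equations gives 992 − 12Q = 0, hence Q = 248/3.
Back-substituting: q_C = (345 − 248)/3 = 97/3, q_S = (258 − 248)/3 = 10/3, q_W = (389 − 248)/3 = 47.
Price P = 423 - 3·(248/3) = 175.
Willow's profit: (175 - 34)·47 = 6627.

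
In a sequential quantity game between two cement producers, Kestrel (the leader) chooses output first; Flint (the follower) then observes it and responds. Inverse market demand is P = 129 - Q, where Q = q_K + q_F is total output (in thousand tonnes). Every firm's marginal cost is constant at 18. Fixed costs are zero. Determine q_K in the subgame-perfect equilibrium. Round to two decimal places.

Solve by backward induction. Given q_K, the follower Flint maximises π_F = (129 - q_K - q_F)q_F - 18q_F.
Setting the follower's marginal profit to zero, 111 - q_K - 2q_F = 0, i.e. q_F = (111 - q_K)/2.
Kestrel substitutes q_F(q_K) into its own profit: π_K = q_K(129 - q_K - (111 - q_K)/2) - 18q_K = (147/2 - (1/2)q_K)q_K - 18q_K.
Maximising: ∂π_K/∂q_K = 111/2 - q_K = 0, giving q_K = 111/2.
Then q_F = (111 - 111/2)/2 = 111/4.

55.50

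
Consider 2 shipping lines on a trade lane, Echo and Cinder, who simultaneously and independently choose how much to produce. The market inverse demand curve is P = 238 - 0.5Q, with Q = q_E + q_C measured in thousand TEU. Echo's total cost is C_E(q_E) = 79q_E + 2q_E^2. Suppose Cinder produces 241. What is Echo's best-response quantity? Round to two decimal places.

7.70

With the rival's output fixed at 241, Echo's profit is π_E = (238 - (1/2)·241 - (1/2)q_E)q_E - (79q_E + 2q_E²) = (235/2 - (1/2)q_E)q_E - (79q_E + 2q_E²).
∂π_E/∂q_E = 77/2 - 5q_E = 0, so q_E = 77/10.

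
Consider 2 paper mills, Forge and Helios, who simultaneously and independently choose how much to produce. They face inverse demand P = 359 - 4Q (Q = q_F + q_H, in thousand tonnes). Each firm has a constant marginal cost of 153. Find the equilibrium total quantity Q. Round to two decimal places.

A representative firm's profit is π_i = q_i(359 - 4Q) - 153q_i.
First-order condition (treating rivals' output as given): 206 - 8q_i - 4q_j = 0.
By symmetry each firm produces the same amount; substituting q_j = q_i yields q_i = 206/12 = 103/6.
Total output Q = 103/6 + 103/6 = 103/3.

34.33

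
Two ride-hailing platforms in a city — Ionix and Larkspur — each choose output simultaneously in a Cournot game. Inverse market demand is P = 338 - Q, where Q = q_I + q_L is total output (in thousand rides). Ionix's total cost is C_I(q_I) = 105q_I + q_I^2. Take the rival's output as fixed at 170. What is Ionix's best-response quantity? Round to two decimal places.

With the rival's output fixed at 170, Ionix's profit is π_I = (338 - 170 - q_I)q_I - (105q_I + q_I²) = (168 - q_I)q_I - (105q_I + q_I²).
∂π_I/∂q_I = 63 - 4q_I = 0, so q_I = 63/4.

15.75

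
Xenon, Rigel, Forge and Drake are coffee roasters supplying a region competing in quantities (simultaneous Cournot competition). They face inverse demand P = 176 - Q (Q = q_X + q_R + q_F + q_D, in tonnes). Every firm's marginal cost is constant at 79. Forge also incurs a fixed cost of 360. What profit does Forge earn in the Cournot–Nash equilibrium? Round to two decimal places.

16.36

Each firm earns π_i = (176 - Q)q_i - 79q_i.
Setting ∂π_i/∂q_i = 0 with rivals' quantities fixed: 97 - 2q_i - Σ_{j≠i} q_j = 0.
With identical firms every q_j equals q_i, so Σ_{j≠i} q_j = 3q_i and 97 = 5q_i, giving q_i = 97/5.
Price P = 176 - 388/5 = 492/5.
Forge's profit: (492/5 - 79)·(97/5) - 360 = 409/25.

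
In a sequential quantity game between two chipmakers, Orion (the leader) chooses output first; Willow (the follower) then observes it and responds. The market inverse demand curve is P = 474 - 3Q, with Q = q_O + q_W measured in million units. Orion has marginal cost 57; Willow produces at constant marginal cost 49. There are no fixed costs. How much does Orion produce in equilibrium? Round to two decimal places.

68.17

Solve by backward induction. Given q_O, the follower Willow maximises π_W = (474 - 3q_O - 3q_W)q_W - 49q_W.
Setting the follower's marginal profit to zero, 425 - 3q_O - 6q_W = 0, i.e. q_W = (425 - 3q_O)/6.
The leader anticipates this reaction. Substituting into P = 474 - 3Q gives P = 523/2 - (3/2)q_O, so π_O = (523/2 - (3/2)q_O)q_O - 57q_O.
Maximising: ∂π_O/∂q_O = 409/2 - 3q_O = 0, giving q_O = 409/6.
Then q_W = (425 - 3·(409/6))/6 = 147/4.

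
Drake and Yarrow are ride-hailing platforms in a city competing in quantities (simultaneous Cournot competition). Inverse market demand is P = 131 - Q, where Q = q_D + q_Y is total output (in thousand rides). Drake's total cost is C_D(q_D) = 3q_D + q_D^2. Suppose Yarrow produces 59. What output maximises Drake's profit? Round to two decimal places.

17.25

With the rival's output fixed at 59, Drake's profit is π_D = (131 - 59 - q_D)q_D - (3q_D + q_D²) = (72 - q_D)q_D - (3q_D + q_D²).
∂π_D/∂q_D = 69 - 4q_D = 0, so q_D = 69/4.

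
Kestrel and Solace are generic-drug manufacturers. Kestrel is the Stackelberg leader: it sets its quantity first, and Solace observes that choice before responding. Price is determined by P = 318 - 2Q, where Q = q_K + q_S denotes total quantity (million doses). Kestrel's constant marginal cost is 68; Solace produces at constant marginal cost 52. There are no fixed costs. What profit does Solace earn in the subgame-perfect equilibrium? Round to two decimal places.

Solve by backward induction. Given q_K, the follower Solace maximises π_S = (318 - 2q_K - 2q_S)q_S - 52q_S.
Follower FOC: 266 - 2q_K - 4q_S = 0, so q_S(q_K) = (266 - 2q_K)/4.
The leader anticipates this reaction. Substituting into P = 318 - 2Q gives P = 185 - q_K, so π_K = (185 - q_K)q_K - 68q_K.
The leader's first-order condition 117 - 2q_K = 0 yields q_K = 117/2.
Then q_S = (266 - 2·(117/2))/4 = 149/4.
Price P = 318 - 2·(383/4) = 253/2.
Solace's profit: (253/2 - 52)·(149/4) = 2775.1250.

2775.13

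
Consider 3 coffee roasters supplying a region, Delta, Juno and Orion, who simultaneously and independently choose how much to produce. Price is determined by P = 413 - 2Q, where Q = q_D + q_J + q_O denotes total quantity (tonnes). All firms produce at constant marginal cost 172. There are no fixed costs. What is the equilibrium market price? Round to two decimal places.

Each firm earns π_i = (413 - 2Q)q_i - 172q_i.
First-order condition (treating rivals' output as given): 241 - 4q_i - 2·Σ_{j≠i} q_j = 0.
By symmetry each firm produces the same amount; substituting Σ_{j≠i} q_j = 2q_i yields q_i = 241/8.
Total output Q = 723/8, so price P = 413 - 2·(723/8) = 929/4.

232.25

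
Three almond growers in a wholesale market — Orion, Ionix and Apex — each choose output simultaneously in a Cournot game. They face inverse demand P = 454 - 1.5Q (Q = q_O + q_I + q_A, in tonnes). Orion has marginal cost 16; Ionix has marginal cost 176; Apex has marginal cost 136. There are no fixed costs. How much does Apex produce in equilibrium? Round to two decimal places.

39.67

Orion's profit: π_O = (454 - 1.5Q)q_O - (16q_O). Setting ∂π_O/∂q_O = 0: 438 - 3q_O - (3/2)(q_I + q_A) = 0.
Ionix's profit: π_I = (454 - 1.5Q)q_I - (176q_I). Setting ∂π_I/∂q_I = 0: 278 - 3q_I - (3/2)(q_O + q_A) = 0.
Apex's first-order condition: 318 - 3q_A - (3/2)(q_O + q_I) = 0.
Adding the 3 first-order conditions: 1034 − 6Q = 0, so Q = 517/3.
Back-substituting: q_O = (438 − 517/2)/(3/2) = 359/3, q_I = (278 − 517/2)/(3/2) = 13, q_A = (318 − 517/2)/(3/2) = 119/3.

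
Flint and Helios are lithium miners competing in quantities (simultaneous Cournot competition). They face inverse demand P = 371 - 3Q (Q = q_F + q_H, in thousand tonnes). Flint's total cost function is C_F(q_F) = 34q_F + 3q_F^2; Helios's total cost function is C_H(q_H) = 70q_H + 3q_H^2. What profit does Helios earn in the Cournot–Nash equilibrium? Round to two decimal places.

2227.23

Flint's profit: π_F = (371 - 3Q)q_F - (34q_F + 3q_F²). Setting ∂π_F/∂q_F = 0: 337 - 12q_F - 3(q_H) = 0.
Helios's first-order condition: 301 - 12q_H - 3(q_F) = 0.
Best responses: q_F = (337 - 3q_H)/12, q_H = (301 - 3q_F)/12.
Substituting one into the other gives q_F = 349/15 and q_H = 289/15.
Price P = 371 - 3·(638/15) = 1217/5.
Helios's profit: (1217/5)·(289/15) - 70·(289/15) - 3(289/15)² = 2227.2267.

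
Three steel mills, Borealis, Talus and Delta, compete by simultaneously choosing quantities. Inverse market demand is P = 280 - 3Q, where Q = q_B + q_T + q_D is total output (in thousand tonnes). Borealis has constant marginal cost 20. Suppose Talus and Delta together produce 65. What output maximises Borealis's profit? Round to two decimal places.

With rivals' combined output fixed at 65, Borealis's profit is π_B = (280 - 3·65 - 3q_B)q_B - (20q_B) = (85 - 3q_B)q_B - (20q_B).
∂π_B/∂q_B = 65 - 6q_B = 0, so q_B = 65/6.

10.83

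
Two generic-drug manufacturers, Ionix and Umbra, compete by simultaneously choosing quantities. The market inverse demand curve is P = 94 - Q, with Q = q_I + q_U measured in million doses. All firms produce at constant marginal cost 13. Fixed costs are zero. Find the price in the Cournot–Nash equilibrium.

A representative firm's profit is π_i = q_i(94 - Q) - 13q_i.
First-order condition (treating rivals' output as given): 81 - 2q_i - q_j = 0.
By symmetry each firm produces the same amount; substituting q_j = q_i yields q_i = 81/3 = 27.
Total output Q = 54, so price P = 94 - 54 = 40.

40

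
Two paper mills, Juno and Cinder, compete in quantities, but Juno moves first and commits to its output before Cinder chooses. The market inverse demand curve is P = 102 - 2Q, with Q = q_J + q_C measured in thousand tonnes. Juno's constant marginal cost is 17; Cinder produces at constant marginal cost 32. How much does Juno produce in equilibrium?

The follower Cinder best-responds to any q_J: π_C = (102 - 2Q)q_C - 32q_C.
Setting the follower's marginal profit to zero, 70 - 2q_J - 4q_C = 0, i.e. q_C = (70 - 2q_J)/4.
The leader anticipates this reaction. Substituting into P = 102 - 2Q gives P = 67 - q_J, so π_J = (67 - q_J)q_J - 17q_J.
The leader's first-order condition 50 - 2q_J = 0 yields q_J = 25.
Then q_C = (70 - 2·25)/4 = 5.

25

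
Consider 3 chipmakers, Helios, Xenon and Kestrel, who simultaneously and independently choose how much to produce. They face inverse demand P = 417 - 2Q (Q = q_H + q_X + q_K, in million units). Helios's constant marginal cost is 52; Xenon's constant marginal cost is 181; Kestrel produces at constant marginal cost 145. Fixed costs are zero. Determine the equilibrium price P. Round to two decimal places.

Helios's profit: π_H = (417 - 2Q)q_H - (52q_H). Setting ∂π_H/∂q_H = 0: 365 - 4q_H - 2(q_X + q_K) = 0.
Xenon's first-order condition: 236 - 4q_X - 2(q_H + q_K) = 0.
Kestrel's first-order condition: 272 - 4q_K - 2(q_H + q_X) = 0.
Summing all 3 equations gives 873 − 8Q = 0, hence Q = 873/8.
Back-substituting: q_H = (365 − 873/4)/2 = 587/8, q_X = (236 − 873/4)/2 = 71/8, q_K = (272 − 873/4)/2 = 215/8.
Total output Q = 873/8, so price P = 417 - 2·(873/8) = 795/4.

198.75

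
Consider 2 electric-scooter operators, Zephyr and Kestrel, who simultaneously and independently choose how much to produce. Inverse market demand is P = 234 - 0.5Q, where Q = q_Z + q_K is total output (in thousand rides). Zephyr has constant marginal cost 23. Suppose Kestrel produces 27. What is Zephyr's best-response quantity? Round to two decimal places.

197.50

With the rival's output fixed at 27, Zephyr's profit is π_Z = (234 - (1/2)·27 - (1/2)q_Z)q_Z - (23q_Z) = (441/2 - (1/2)q_Z)q_Z - (23q_Z).
∂π_Z/∂q_Z = 395/2 - q_Z = 0, so q_Z = 395/2.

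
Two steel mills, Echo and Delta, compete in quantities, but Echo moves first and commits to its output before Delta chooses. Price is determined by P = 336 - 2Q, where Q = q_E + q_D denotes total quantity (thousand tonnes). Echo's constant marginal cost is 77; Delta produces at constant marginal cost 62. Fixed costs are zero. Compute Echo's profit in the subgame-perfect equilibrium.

The follower Delta best-responds to any q_E: π_D = (336 - 2Q)q_D - 62q_D.
∂π_D/∂q_D = 274 - 2q_E - 4q_D = 0 gives the reaction function q_D = (274 - 2q_E)/4.
The leader anticipates this reaction. Substituting into P = 336 - 2Q gives P = 199 - q_E, so π_E = (199 - q_E)q_E - 77q_E.
The leader's first-order condition 122 - 2q_E = 0 yields q_E = 61.
Then q_D = (274 - 2·61)/4 = 38.
Price P = 336 - 2·99 = 138.
Echo's profit: (138 - 77)·61 = 3721.

3721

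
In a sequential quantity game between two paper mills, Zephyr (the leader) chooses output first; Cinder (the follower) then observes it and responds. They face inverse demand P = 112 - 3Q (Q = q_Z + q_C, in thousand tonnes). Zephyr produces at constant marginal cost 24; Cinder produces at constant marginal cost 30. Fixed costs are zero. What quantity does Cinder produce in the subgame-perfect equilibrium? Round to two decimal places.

5.83

The follower Cinder best-responds to any q_Z: π_C = (112 - 3Q)q_C - 30q_C.
Follower FOC: 82 - 3q_Z - 6q_C = 0, so q_C(q_Z) = (82 - 3q_Z)/6.
The leader anticipates this reaction. Substituting into P = 112 - 3Q gives P = 71 - (3/2)q_Z, so π_Z = (71 - (3/2)q_Z)q_Z - 24q_Z.
Maximising: ∂π_Z/∂q_Z = 47 - 3q_Z = 0, giving q_Z = 47/3.
Then q_C = (82 - 3·(47/3))/6 = 35/6.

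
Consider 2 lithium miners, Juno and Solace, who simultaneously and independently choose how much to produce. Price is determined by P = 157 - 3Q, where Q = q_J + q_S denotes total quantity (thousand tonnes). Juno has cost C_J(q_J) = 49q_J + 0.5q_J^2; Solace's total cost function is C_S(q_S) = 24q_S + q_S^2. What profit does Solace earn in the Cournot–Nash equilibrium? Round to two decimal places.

667.18

Juno's profit: π_J = (157 - 3Q)q_J - (49q_J + (1/2)q_J²). Setting ∂π_J/∂q_J = 0: 108 - 7q_J - 3(q_S) = 0.
Solace's first-order condition: 133 - 8q_S - 3(q_J) = 0.
So q_J = (108 - 3q_S)/7 and q_S = (133 - 3q_J)/8.
Solving the pair: q_J = 465/47, q_S = 607/47.
Price P = 157 - 3·(1072/47) = 88.5745.
Solace's profit: 88.5745·(607/47) - 24·(607/47) - (607/47)² = 667.1779.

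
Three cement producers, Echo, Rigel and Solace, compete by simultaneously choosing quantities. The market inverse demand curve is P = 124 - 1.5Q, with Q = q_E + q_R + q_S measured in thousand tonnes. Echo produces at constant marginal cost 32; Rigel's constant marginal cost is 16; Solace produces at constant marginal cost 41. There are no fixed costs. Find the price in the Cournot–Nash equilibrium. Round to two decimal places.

53.25

Echo's profit: π_E = (124 - 1.5Q)q_E - (32q_E). Setting ∂π_E/∂q_E = 0: 92 - 3q_E - (3/2)(q_R + q_S) = 0.
Rigel's first-order condition: 108 - 3q_R - (3/2)(q_E + q_S) = 0.
Solace's profit: π_S = (124 - 1.5Q)q_S - (41q_S). Setting ∂π_S/∂q_S = 0: 83 - 3q_S - (3/2)(q_E + q_R) = 0.
Adding the 3 conditions: 283 − 3Q − 3Q = 0, i.e. Q = 283/6.
Back-substituting: q_E = (92 − 283/4)/(3/2) = 85/6, q_R = (108 − 283/4)/(3/2) = 149/6, q_S = (83 − 283/4)/(3/2) = 49/6.
Total output Q = 283/6, so price P = 124 - (3/2)·(283/6) = 213/4.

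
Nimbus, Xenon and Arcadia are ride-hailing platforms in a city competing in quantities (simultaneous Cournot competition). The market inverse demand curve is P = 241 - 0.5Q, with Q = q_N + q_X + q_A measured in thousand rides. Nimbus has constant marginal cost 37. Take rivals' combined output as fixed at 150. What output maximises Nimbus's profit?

129

With rivals' combined output fixed at 150, Nimbus's profit is π_N = (241 - (1/2)·150 - (1/2)q_N)q_N - (37q_N) = (166 - (1/2)q_N)q_N - (37q_N).
∂π_N/∂q_N = 129 - q_N = 0, so q_N = 129.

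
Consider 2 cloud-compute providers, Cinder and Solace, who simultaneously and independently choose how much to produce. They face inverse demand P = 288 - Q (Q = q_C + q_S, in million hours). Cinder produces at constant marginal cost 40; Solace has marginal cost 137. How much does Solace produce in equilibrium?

18

Cinder's profit: π_C = (288 - Q)q_C - (40q_C). Setting ∂π_C/∂q_C = 0: 248 - 2q_C - (q_S) = 0.
Solace's profit: π_S = (288 - Q)q_S - (137q_S). Setting ∂π_S/∂q_S = 0: 151 - 2q_S - (q_C) = 0.
So q_C = (248 - q_S)/2 and q_S = (151 - q_C)/2.
Substituting one into the other gives q_C = 115 and q_S = 18.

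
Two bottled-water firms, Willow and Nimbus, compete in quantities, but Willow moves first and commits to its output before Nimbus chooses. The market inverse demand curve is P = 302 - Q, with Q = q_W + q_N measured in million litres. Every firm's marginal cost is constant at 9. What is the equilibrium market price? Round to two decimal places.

The follower Nimbus best-responds to any q_W: π_N = (302 - Q)q_N - 9q_N.
Setting the follower's marginal profit to zero, 293 - q_W - 2q_N = 0, i.e. q_N = (293 - q_W)/2.
The leader anticipates this reaction. Substituting into P = 302 - Q gives P = 311/2 - (1/2)q_W, so π_W = (311/2 - (1/2)q_W)q_W - 9q_W.
Maximising: ∂π_W/∂q_W = 293/2 - q_W = 0, giving q_W = 293/2.
Then q_N = (293 - 293/2)/2 = 293/4.
Total output Q = 879/4, so price P = 302 - 879/4 = 329/4.

82.25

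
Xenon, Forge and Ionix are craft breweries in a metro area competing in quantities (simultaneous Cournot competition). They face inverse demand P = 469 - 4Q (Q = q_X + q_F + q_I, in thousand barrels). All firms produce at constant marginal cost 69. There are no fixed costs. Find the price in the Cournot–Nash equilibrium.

169

Each firm earns π_i = (469 - 4Q)q_i - 69q_i.
Setting ∂π_i/∂q_i = 0 with rivals' quantities fixed: 400 - 8q_i - 4·Σ_{j≠i} q_j = 0.
With identical firms every q_j equals q_i, so Σ_{j≠i} q_j = 2q_i and 400 = 16q_i, giving q_i = 25.
Total output Q = 75, so price P = 469 - 4·75 = 169.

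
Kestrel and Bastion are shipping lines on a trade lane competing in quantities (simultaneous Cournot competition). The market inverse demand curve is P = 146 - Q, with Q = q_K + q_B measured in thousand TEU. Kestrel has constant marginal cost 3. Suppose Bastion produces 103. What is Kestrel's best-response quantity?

With the rival's output fixed at 103, Kestrel's profit is π_K = (146 - 103 - q_K)q_K - (3q_K) = (43 - q_K)q_K - (3q_K).
∂π_K/∂q_K = 40 - 2q_K = 0, so q_K = 20.

20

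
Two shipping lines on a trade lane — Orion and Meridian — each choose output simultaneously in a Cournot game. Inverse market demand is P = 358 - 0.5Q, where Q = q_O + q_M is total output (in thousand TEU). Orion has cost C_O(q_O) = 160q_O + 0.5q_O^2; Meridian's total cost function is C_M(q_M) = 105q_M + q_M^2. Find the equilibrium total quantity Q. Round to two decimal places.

152.09

Orion's profit: π_O = (358 - 0.5Q)q_O - (160q_O + (1/2)q_O²). Setting ∂π_O/∂q_O = 0: 198 - 2q_O - (1/2)(q_M) = 0.
Meridian's profit: π_M = (358 - 0.5Q)q_M - (105q_M + q_M²). Setting ∂π_M/∂q_M = 0: 253 - 3q_M - (1/2)(q_O) = 0.
Rearranging gives the reaction functions q_O = (198 - (1/2)q_M)/2 and q_M = (253 - (1/2)q_O)/3.
Solving the pair: q_O = 1870/23, q_M = 1628/23.
Total output Q = 1870/23 + 1628/23 = 152.0870.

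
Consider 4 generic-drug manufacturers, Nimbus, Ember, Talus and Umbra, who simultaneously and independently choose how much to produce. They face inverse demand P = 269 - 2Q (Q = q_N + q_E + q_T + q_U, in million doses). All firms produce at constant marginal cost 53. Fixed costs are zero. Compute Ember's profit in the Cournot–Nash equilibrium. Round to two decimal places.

933.12

A representative firm's profit is π_i = q_i(269 - 2Q) - 53q_i.
Setting ∂π_i/∂q_i = 0 with rivals' quantities fixed: 216 - 4q_i - 2·Σ_{j≠i} q_j = 0.
With identical firms every q_j equals q_i, so Σ_{j≠i} q_j = 3q_i and 216 = 10q_i, giving q_i = 108/5.
Price P = 269 - 2·(432/5) = 481/5.
Ember's profit: (481/5 - 53)·(108/5) = 933.1200.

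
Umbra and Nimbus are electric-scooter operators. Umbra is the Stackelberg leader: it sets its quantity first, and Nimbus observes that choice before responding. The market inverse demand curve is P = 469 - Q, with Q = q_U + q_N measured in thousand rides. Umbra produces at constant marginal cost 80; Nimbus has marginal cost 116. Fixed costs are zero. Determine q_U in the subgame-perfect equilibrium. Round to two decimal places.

The follower Nimbus best-responds to any q_U: π_N = (469 - Q)q_N - 116q_N.
Follower FOC: 353 - q_U - 2q_N = 0, so q_N(q_U) = (353 - q_U)/2.
Umbra substitutes q_N(q_U) into its own profit: π_U = q_U(469 - q_U - (353 - q_U)/2) - 80q_U = (585/2 - (1/2)q_U)q_U - 80q_U.
Leader FOC: 425/2 - q_U = 0, so q_U = 425/2.
Then q_N = (353 - 425/2)/2 = 281/4.

212.50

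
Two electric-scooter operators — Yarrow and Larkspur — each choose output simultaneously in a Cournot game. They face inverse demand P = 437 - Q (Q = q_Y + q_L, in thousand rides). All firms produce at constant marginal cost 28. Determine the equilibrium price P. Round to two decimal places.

164.33

Each firm earns π_i = (437 - Q)q_i - 28q_i.
First-order condition (treating rivals' output as given): 409 - 2q_i - q_j = 0.
By symmetry each firm produces the same amount; substituting q_j = q_i yields q_i = 409/3.
Total output Q = 818/3, so price P = 437 - 818/3 = 493/3.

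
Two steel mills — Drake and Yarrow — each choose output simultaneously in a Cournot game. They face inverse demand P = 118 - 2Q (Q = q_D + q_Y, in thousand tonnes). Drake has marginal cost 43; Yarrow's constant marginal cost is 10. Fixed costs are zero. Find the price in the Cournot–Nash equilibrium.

57

Drake's profit: π_D = (118 - 2Q)q_D - (43q_D). Setting ∂π_D/∂q_D = 0: 75 - 4q_D - 2(q_Y) = 0.
Yarrow's first-order condition: 108 - 4q_Y - 2(q_D) = 0.
Rearranging gives the reaction functions q_D = (75 - 2q_Y)/4 and q_Y = (108 - 2q_D)/4.
Substituting one into the other gives q_D = 7 and q_Y = 47/2.
Total output Q = 61/2, so price P = 118 - 2·(61/2) = 57.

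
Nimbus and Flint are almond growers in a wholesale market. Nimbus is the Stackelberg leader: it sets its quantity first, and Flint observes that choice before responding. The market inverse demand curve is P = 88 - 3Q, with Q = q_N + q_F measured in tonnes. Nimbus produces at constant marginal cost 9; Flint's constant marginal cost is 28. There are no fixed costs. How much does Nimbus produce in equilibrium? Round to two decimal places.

16.33

Solve by backward induction. Given q_N, the follower Flint maximises π_F = (88 - 3q_N - 3q_F)q_F - 28q_F.
Setting the follower's marginal profit to zero, 60 - 3q_N - 6q_F = 0, i.e. q_F = (60 - 3q_N)/6.
Nimbus substitutes q_F(q_N) into its own profit: π_N = q_N(88 - 3q_N - (60 - 3q_N)/2) - 9q_N = (58 - (3/2)q_N)q_N - 9q_N.
Maximising: ∂π_N/∂q_N = 49 - 3q_N = 0, giving q_N = 49/3.
Then q_F = (60 - 3·(49/3))/6 = 11/6.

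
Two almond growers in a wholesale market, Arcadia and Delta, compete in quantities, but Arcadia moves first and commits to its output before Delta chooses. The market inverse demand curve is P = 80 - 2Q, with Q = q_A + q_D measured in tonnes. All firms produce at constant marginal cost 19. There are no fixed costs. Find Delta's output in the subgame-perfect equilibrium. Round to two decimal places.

Solve by backward induction. Given q_A, the follower Delta maximises π_D = (80 - 2q_A - 2q_D)q_D - 19q_D.
Setting the follower's marginal profit to zero, 61 - 2q_A - 4q_D = 0, i.e. q_D = (61 - 2q_A)/4.
Arcadia substitutes q_D(q_A) into its own profit: π_A = q_A(80 - 2q_A - (61 - 2q_A)/2) - 19q_A = (99/2 - q_A)q_A - 19q_A.
Maximising: ∂π_A/∂q_A = 61/2 - 2q_A = 0, giving q_A = 61/4.
Then q_D = (61 - 2·(61/4))/4 = 61/8.

7.63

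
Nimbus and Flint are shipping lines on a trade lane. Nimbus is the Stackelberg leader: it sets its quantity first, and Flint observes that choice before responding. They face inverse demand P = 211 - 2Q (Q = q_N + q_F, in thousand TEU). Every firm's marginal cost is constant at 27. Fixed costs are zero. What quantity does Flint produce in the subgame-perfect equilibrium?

23

The follower Flint best-responds to any q_N: π_F = (211 - 2Q)q_F - 27q_F.
Setting the follower's marginal profit to zero, 184 - 2q_N - 4q_F = 0, i.e. q_F = (184 - 2q_N)/4.
Nimbus substitutes q_F(q_N) into its own profit: π_N = q_N(211 - 2q_N - (184 - 2q_N)/2) - 27q_N = (119 - q_N)q_N - 27q_N.
Maximising: ∂π_N/∂q_N = 92 - 2q_N = 0, giving q_N = 46.
Then q_F = (184 - 2·46)/4 = 23.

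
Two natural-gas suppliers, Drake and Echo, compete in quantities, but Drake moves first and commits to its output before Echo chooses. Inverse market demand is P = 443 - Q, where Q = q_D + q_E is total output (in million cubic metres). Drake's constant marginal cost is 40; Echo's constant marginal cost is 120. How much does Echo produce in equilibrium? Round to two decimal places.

Solve by backward induction. Given q_D, the follower Echo maximises π_E = (443 - q_D - q_E)q_E - 120q_E.
Follower FOC: 323 - q_D - 2q_E = 0, so q_E(q_D) = (323 - q_D)/2.
The leader anticipates this reaction. Substituting into P = 443 - Q gives P = 563/2 - (1/2)q_D, so π_D = (563/2 - (1/2)q_D)q_D - 40q_D.
Maximising: ∂π_D/∂q_D = 483/2 - q_D = 0, giving q_D = 483/2.
Then q_E = (323 - 483/2)/2 = 163/4.

40.75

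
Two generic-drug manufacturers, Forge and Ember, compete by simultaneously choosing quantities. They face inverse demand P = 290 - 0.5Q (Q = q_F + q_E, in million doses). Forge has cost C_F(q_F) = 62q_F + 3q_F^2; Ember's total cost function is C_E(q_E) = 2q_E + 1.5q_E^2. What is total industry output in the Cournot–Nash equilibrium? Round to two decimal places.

96.22

Forge's profit: π_F = (290 - 0.5Q)q_F - (62q_F + 3q_F²). Setting ∂π_F/∂q_F = 0: 228 - 7q_F - (1/2)(q_E) = 0.
Ember's profit: π_E = (290 - 0.5Q)q_E - (2q_E + (3/2)q_E²). Setting ∂π_E/∂q_E = 0: 288 - 4q_E - (1/2)(q_F) = 0.
Best responses: q_F = (228 - (1/2)q_E)/7, q_E = (288 - (1/2)q_F)/4.
Solving the pair: q_F = 1024/37, q_E = 68.5405.
Total output Q = 1024/37 + 68.5405 = 96.2162.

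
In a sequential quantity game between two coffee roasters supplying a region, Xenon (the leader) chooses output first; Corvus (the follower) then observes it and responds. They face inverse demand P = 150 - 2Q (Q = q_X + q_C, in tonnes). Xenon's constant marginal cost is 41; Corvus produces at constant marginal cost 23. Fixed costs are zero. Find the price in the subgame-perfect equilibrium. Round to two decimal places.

Solve by backward induction. Given q_X, the follower Corvus maximises π_C = (150 - 2q_X - 2q_C)q_C - 23q_C.
Setting the follower's marginal profit to zero, 127 - 2q_X - 4q_C = 0, i.e. q_C = (127 - 2q_X)/4.
The leader anticipates this reaction. Substituting into P = 150 - 2Q gives P = 173/2 - q_X, so π_X = (173/2 - q_X)q_X - 41q_X.
The leader's first-order condition 91/2 - 2q_X = 0 yields q_X = 91/4.
Then q_C = (127 - 2·(91/4))/4 = 163/8.
Total output Q = 345/8, so price P = 150 - 2·(345/8) = 255/4.

63.75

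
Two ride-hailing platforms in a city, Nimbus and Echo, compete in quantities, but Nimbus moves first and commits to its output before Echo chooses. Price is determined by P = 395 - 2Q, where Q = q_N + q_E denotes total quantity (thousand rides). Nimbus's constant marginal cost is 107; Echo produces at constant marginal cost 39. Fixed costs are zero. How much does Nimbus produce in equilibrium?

The follower Echo best-responds to any q_N: π_E = (395 - 2Q)q_E - 39q_E.
∂π_E/∂q_E = 356 - 2q_N - 4q_E = 0 gives the reaction function q_E = (356 - 2q_N)/4.
The leader anticipates this reaction. Substituting into P = 395 - 2Q gives P = 217 - q_N, so π_N = (217 - q_N)q_N - 107q_N.
Leader FOC: 110 - 2q_N = 0, so q_N = 55.
Then q_E = (356 - 2·55)/4 = 123/2.

55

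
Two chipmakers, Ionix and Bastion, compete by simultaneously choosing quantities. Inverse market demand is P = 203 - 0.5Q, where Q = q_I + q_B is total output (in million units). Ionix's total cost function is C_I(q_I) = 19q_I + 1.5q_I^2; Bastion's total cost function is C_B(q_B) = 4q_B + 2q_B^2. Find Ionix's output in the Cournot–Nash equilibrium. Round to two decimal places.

41.54

Ionix's profit: π_I = (203 - 0.5Q)q_I - (19q_I + (3/2)q_I²). Setting ∂π_I/∂q_I = 0: 184 - 4q_I - (1/2)(q_B) = 0.
Bastion's first-order condition: 199 - 5q_B - (1/2)(q_I) = 0.
Rearranging gives the reaction functions q_I = (184 - (1/2)q_B)/4 and q_B = (199 - (1/2)q_I)/5.
Solving the pair: q_I = 41.5443, q_B = 35.6456.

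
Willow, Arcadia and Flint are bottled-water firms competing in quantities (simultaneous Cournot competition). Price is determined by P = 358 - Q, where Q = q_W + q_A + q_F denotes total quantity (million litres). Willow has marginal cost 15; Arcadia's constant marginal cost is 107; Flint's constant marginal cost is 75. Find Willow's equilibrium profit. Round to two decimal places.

15314.06

Willow's profit: π_W = (358 - Q)q_W - (15q_W). Setting ∂π_W/∂q_W = 0: 343 - 2q_W - (q_A + q_F) = 0.
Arcadia's profit: π_A = (358 - Q)q_A - (107q_A). Setting ∂π_A/∂q_A = 0: 251 - 2q_A - (q_W + q_F) = 0.
Flint's profit: π_F = (358 - Q)q_F - (75q_F). Setting ∂π_F/∂q_F = 0: 283 - 2q_F - (q_W + q_A) = 0.
Adding the 3 conditions: 877 − 2Q − 2Q = 0, i.e. Q = 877/4.
Back-substituting: q_W = (343 − 877/4) = 495/4, q_A = (251 − 877/4) = 127/4, q_F = (283 − 877/4) = 255/4.
Price P = 358 - 877/4 = 555/4.
Willow's profit: (555/4 - 15)·(495/4) = 15314.0625.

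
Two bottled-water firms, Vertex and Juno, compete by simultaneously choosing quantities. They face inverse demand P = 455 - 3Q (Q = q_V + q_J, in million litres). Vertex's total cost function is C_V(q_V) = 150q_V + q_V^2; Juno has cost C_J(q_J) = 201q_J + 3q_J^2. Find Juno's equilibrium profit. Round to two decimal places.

Vertex's profit: π_V = (455 - 3Q)q_V - (150q_V + q_V²). Setting ∂π_V/∂q_V = 0: 305 - 8q_V - 3(q_J) = 0.
Juno's first-order condition: 254 - 12q_J - 3(q_V) = 0.
Rearranging gives the reaction functions q_V = (305 - 3q_J)/8 and q_J = (254 - 3q_V)/12.
Solving the pair: q_V = 966/29, q_J = 1117/87.
Price P = 455 - 3·46.1494 = 316.5517.
Juno's profit: 316.5517·(1117/87) - 201·(1117/87) - 3(1117/87)² = 989.0519.

989.05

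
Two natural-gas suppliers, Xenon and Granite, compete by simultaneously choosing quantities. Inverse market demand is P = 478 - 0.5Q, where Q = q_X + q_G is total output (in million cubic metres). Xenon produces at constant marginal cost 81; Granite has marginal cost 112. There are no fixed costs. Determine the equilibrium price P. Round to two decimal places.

223.67

Xenon's profit: π_X = (478 - 0.5Q)q_X - (81q_X). Setting ∂π_X/∂q_X = 0: 397 - q_X - (1/2)(q_G) = 0.
Granite's profit: π_G = (478 - 0.5Q)q_G - (112q_G). Setting ∂π_G/∂q_G = 0: 366 - q_G - (1/2)(q_X) = 0.
So q_X = (397 - (1/2)q_G) and q_G = (366 - (1/2)q_X).
Substituting one into the other gives q_X = 856/3 and q_G = 670/3.
Total output Q = 1526/3, so price P = 478 - (1/2)·(1526/3) = 671/3.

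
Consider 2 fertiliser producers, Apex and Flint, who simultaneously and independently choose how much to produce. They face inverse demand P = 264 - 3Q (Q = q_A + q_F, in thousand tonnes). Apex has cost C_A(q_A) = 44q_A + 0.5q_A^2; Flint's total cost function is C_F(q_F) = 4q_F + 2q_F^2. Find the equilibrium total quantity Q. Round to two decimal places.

42.30

Apex's profit: π_A = (264 - 3Q)q_A - (44q_A + (1/2)q_A²). Setting ∂π_A/∂q_A = 0: 220 - 7q_A - 3(q_F) = 0.
Flint's profit: π_F = (264 - 3Q)q_F - (4q_F + 2q_F²). Setting ∂π_F/∂q_F = 0: 260 - 10q_F - 3(q_A) = 0.
Rearranging gives the reaction functions q_A = (220 - 3q_F)/7 and q_F = (260 - 3q_A)/10.
Substituting one into the other gives q_A = 1420/61 and q_F = 1160/61.
Total output Q = 1420/61 + 1160/61 = 42.2951.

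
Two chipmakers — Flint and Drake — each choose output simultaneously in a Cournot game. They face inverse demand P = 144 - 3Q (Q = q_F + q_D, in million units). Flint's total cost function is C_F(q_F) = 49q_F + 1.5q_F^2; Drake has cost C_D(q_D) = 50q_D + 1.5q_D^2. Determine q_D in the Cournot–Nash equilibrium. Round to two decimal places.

7.79

Flint's profit: π_F = (144 - 3Q)q_F - (49q_F + (3/2)q_F²). Setting ∂π_F/∂q_F = 0: 95 - 9q_F - 3(q_D) = 0.
Drake's first-order condition: 94 - 9q_D - 3(q_F) = 0.
So q_F = (95 - 3q_D)/9 and q_D = (94 - 3q_F)/9.
Substituting one into the other gives q_F = 191/24 and q_D = 187/24.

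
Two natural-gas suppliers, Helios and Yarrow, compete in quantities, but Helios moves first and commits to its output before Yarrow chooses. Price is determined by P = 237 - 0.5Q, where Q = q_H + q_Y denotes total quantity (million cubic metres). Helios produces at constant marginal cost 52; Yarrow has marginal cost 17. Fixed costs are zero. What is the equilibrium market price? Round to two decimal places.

89.50

The follower Yarrow best-responds to any q_H: π_Y = (237 - 0.5Q)q_Y - 17q_Y.
Setting the follower's marginal profit to zero, 220 - (1/2)q_H - q_Y = 0, i.e. q_Y = (220 - (1/2)q_H).
The leader anticipates this reaction. Substituting into P = 237 - 0.5Q gives P = 127 - (1/4)q_H, so π_H = (127 - (1/4)q_H)q_H - 52q_H.
Leader FOC: 75 - (1/2)q_H = 0, so q_H = 150.
Then q_Y = (220 - (1/2)·150) = 145.
Total output Q = 295, so price P = 237 - (1/2)·295 = 179/2.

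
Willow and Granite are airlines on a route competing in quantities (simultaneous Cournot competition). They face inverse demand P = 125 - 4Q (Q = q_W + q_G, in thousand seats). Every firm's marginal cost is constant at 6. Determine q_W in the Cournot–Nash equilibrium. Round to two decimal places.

9.92

Each firm earns π_i = (125 - 4Q)q_i - 6q_i.
Setting ∂π_i/∂q_i = 0 with rivals' quantities fixed: 119 - 8q_i - 4q_j = 0.
With identical firms every q_j equals q_i, so q_j = q_i and 119 = 12q_i, giving q_i = 119/12.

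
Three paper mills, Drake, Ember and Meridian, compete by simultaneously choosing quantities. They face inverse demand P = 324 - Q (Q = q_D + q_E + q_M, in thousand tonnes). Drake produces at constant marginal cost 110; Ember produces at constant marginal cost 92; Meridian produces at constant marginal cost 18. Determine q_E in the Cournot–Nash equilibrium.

44

Drake's profit: π_D = (324 - Q)q_D - (110q_D). Setting ∂π_D/∂q_D = 0: 214 - 2q_D - (q_E + q_M) = 0.
Ember's first-order condition: 232 - 2q_E - (q_D + q_M) = 0.
Meridian's profit: π_M = (324 - Q)q_M - (18q_M). Setting ∂π_M/∂q_M = 0: 306 - 2q_M - (q_D + q_E) = 0.
Summing all 3 equations gives 752 − 4Q = 0, hence Q = 188.
Back-substituting: q_D = (214 − 188) = 26, q_E = (232 − 188) = 44, q_M = (306 − 188) = 118.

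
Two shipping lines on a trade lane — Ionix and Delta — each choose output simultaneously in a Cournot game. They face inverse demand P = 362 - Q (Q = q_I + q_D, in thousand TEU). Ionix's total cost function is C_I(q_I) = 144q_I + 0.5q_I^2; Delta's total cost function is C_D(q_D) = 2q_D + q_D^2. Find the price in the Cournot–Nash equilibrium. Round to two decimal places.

237.09

Ionix's profit: π_I = (362 - Q)q_I - (144q_I + (1/2)q_I²). Setting ∂π_I/∂q_I = 0: 218 - 3q_I - (q_D) = 0.
Delta's profit: π_D = (362 - Q)q_D - (2q_D + q_D²). Setting ∂π_D/∂q_D = 0: 360 - 4q_D - (q_I) = 0.
Best responses: q_I = (218 - q_D)/3, q_D = (360 - q_I)/4.
Solving the pair: q_I = 512/11, q_D = 862/11.
Total output Q = 1374/11, so price P = 362 - 1374/11 = 237.0909.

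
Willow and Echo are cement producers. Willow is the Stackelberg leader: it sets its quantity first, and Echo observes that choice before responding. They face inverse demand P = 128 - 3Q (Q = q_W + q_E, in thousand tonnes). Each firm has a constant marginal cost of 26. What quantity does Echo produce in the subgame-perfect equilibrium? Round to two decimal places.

8.50

The follower Echo best-responds to any q_W: π_E = (128 - 3Q)q_E - 26q_E.
Setting the follower's marginal profit to zero, 102 - 3q_W - 6q_E = 0, i.e. q_E = (102 - 3q_W)/6.
Willow substitutes q_E(q_W) into its own profit: π_W = q_W(128 - 3q_W - (102 - 3q_W)/2) - 26q_W = (77 - (3/2)q_W)q_W - 26q_W.
The leader's first-order condition 51 - 3q_W = 0 yields q_W = 17.
Then q_E = (102 - 3·17)/6 = 17/2.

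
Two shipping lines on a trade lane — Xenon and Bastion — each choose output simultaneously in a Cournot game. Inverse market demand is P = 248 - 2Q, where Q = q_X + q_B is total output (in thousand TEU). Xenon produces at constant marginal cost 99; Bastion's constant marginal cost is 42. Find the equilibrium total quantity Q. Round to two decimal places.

Xenon's profit: π_X = (248 - 2Q)q_X - (99q_X). Setting ∂π_X/∂q_X = 0: 149 - 4q_X - 2(q_B) = 0.
Bastion's first-order condition: 206 - 4q_B - 2(q_X) = 0.
Best responses: q_X = (149 - 2q_B)/4, q_B = (206 - 2q_X)/4.
Substituting one into the other gives q_X = 46/3 and q_B = 263/6.
Total output Q = 46/3 + 263/6 = 355/6.

59.17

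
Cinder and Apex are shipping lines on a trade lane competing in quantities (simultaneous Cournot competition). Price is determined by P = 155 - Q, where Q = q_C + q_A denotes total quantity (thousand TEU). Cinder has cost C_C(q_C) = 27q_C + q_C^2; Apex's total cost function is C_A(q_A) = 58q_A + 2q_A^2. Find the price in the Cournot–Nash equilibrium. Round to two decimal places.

114.52

Cinder's profit: π_C = (155 - Q)q_C - (27q_C + q_C²). Setting ∂π_C/∂q_C = 0: 128 - 4q_C - (q_A) = 0.
Apex's first-order condition: 97 - 6q_A - (q_C) = 0.
So q_C = (128 - q_A)/4 and q_A = (97 - q_C)/6.
Substituting one into the other gives q_C = 671/23 and q_A = 260/23.
Total output Q = 931/23, so price P = 155 - 931/23 = 114.5217.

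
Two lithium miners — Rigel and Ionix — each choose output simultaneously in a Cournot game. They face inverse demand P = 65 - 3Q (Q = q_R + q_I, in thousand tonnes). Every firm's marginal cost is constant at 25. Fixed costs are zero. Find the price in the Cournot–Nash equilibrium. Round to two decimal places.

A representative firm's profit is π_i = q_i(65 - 3Q) - 25q_i.
Setting ∂π_i/∂q_i = 0 with rivals' quantities fixed: 40 - 6q_i - 3q_j = 0.
By symmetry each firm produces the same amount; substituting q_j = q_i yields q_i = 40/9.
Total output Q = 80/9, so price P = 65 - 3·(80/9) = 115/3.

38.33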